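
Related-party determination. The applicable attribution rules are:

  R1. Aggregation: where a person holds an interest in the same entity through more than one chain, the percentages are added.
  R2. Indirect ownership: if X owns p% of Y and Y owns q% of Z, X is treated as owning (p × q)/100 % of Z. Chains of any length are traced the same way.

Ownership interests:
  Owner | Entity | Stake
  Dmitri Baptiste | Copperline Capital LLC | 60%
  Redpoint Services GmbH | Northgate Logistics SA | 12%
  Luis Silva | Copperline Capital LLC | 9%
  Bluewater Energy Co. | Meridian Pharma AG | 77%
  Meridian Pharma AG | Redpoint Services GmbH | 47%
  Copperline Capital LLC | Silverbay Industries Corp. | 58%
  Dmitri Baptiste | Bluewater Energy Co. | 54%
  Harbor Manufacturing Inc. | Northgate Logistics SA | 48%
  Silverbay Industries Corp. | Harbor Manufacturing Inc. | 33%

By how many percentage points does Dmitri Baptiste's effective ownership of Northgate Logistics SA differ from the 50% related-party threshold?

42.142568

Chain via Bluewater Energy Co. → Meridian Pharma AG → Redpoint Services GmbH (R2): 54% × 77% × 47% × 12% = 2.345112% of Northgate Logistics SA.
Chain via Copperline Capital LLC → Silverbay Industries Corp. → Harbor Manufacturing Inc. (R2): 60% × 58% × 33% × 48% = 5.51232% of Northgate Logistics SA.
Aggregating (R1): 2.345112% + 5.51232% = 7.857432%.
7.857432% falls short of the 50% threshold by 42.142568 percentage points.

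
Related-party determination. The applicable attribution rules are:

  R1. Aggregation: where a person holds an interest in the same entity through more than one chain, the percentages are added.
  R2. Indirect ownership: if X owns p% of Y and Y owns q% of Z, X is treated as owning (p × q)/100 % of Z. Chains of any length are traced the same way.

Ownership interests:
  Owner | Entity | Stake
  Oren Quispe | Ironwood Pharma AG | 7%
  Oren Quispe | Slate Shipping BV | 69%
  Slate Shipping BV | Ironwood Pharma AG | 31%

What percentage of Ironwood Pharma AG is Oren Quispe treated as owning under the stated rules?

Chain via Slate Shipping BV (R2): 69% × 31% = 21.39% of Ironwood Pharma AG.
Direct interest in Ironwood Pharma AG: 7%.
Aggregating (R1): 21.39% + 7% = 28.39%.

28.39%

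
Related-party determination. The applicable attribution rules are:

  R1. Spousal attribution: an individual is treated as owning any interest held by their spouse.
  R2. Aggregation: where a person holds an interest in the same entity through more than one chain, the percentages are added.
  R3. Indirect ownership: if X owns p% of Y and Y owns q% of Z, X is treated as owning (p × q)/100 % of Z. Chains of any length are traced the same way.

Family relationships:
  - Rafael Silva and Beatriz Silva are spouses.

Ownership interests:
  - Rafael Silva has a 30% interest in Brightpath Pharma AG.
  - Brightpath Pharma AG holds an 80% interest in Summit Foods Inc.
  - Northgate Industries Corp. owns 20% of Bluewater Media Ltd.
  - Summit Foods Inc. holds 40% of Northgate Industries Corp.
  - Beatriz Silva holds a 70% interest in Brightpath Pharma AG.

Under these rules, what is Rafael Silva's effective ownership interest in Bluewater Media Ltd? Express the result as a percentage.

6.4%

By spousal attribution (R1), Rafael Silva is treated as also owning Beatriz Silva's interest in Brightpath Pharma AG, giving 30% + 70% = 100%.
Chain via Brightpath Pharma AG → Summit Foods Inc. → Northgate Industries Corp. (R3): 100% × 80% × 40% × 20% = 6.4% of Bluewater Media Ltd.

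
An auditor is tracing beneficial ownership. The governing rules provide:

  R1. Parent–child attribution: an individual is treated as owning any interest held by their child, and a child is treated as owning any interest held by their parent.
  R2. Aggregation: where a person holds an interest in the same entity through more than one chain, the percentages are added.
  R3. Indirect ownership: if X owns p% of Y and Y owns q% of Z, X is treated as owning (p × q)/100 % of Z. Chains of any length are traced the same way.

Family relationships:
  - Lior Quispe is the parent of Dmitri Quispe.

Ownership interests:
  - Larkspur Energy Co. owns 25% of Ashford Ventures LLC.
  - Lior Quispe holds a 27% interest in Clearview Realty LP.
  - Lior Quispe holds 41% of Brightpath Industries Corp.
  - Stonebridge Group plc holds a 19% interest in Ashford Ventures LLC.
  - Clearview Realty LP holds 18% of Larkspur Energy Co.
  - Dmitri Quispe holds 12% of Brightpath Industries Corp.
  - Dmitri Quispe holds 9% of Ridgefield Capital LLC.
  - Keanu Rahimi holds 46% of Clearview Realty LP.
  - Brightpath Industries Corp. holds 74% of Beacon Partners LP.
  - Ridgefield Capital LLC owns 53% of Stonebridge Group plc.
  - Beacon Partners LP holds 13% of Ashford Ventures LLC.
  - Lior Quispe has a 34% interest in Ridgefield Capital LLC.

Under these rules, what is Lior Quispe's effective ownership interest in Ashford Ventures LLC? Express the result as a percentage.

10.6437%

By parent–child attribution (R1), Lior Quispe is treated as also owning Dmitri Quispe's interest in Brightpath Industries Corp, giving 41% + 12% = 53%.
By parent–child attribution (R1), Lior Quispe is treated as also owning Dmitri Quispe's interest in Ridgefield Capital LLC, giving 34% + 9% = 43%.
Chain via Brightpath Industries Corp. → Beacon Partners LP (R3): 53% × 74% × 13% = 5.0986% of Ashford Ventures LLC.
Chain via Clearview Realty LP → Larkspur Energy Co. (R3): 27% × 18% × 25% = 1.215% of Ashford Ventures LLC.
Chain via Ridgefield Capital LLC → Stonebridge Group plc (R3): 43% × 53% × 19% = 4.3301% of Ashford Ventures LLC.
Aggregating (R2): 5.0986% + 1.215% + 4.3301% = 10.6437%.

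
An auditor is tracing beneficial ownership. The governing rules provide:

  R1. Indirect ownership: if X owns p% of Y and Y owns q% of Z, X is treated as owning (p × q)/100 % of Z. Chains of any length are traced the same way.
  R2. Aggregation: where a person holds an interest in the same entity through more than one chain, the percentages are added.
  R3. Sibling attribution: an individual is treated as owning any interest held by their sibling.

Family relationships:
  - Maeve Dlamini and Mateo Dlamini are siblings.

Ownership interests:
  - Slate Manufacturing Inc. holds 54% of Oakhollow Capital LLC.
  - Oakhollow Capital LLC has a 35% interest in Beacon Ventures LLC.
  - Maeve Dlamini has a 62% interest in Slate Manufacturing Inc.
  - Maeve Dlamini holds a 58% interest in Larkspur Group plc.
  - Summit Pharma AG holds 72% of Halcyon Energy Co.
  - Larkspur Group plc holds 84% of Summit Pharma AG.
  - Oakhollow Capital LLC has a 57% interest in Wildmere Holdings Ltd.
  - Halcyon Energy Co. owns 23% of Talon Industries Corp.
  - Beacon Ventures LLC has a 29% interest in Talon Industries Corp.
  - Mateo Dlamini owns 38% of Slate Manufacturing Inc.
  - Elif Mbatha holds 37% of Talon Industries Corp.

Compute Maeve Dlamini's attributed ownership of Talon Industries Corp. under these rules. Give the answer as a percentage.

By sibling attribution (R3), Maeve Dlamini is treated as also owning Mateo Dlamini's interest in Slate Manufacturing Inc, giving 62% + 38% = 100%.
Chain via Slate Manufacturing Inc. → Oakhollow Capital LLC → Beacon Ventures LLC (R1): 100% × 54% × 35% × 29% = 5.481% of Talon Industries Corp.
Chain via Larkspur Group plc → Summit Pharma AG → Halcyon Energy Co. (R1): 58% × 84% × 72% × 23% = 8.068032% of Talon Industries Corp.
Aggregating (R2): 5.481% + 8.068032% = 13.549032%.

13.549032%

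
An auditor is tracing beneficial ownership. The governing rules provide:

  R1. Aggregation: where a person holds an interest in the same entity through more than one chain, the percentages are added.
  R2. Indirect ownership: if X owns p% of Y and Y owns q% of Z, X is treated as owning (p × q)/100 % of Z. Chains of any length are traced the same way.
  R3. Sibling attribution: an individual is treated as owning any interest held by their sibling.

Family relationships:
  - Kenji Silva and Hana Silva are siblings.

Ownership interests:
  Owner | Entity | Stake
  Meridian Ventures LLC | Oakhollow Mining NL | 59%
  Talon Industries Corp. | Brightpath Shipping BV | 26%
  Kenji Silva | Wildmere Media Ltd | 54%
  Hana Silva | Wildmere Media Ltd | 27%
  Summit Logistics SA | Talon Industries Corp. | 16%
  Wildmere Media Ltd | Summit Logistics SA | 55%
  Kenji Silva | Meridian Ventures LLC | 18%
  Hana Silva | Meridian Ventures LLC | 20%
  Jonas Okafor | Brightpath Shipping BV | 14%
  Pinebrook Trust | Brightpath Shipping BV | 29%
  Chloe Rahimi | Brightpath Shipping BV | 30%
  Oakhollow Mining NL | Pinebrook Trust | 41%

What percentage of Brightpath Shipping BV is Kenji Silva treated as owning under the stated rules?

4.519018%

By sibling attribution (R3), Kenji Silva is treated as also owning Hana Silva's interest in Wildmere Media Ltd, giving 54% + 27% = 81%.
By sibling attribution (R3), Kenji Silva is treated as also owning Hana Silva's interest in Meridian Ventures LLC, giving 18% + 20% = 38%.
Chain via Wildmere Media Ltd → Summit Logistics SA → Talon Industries Corp. (R2): 81% × 55% × 16% × 26% = 1.85328% of Brightpath Shipping BV.
Chain via Meridian Ventures LLC → Oakhollow Mining NL → Pinebrook Trust (R2): 38% × 59% × 41% × 29% = 2.665738% of Brightpath Shipping BV.
Aggregating (R1): 1.85328% + 2.665738% = 4.519018%.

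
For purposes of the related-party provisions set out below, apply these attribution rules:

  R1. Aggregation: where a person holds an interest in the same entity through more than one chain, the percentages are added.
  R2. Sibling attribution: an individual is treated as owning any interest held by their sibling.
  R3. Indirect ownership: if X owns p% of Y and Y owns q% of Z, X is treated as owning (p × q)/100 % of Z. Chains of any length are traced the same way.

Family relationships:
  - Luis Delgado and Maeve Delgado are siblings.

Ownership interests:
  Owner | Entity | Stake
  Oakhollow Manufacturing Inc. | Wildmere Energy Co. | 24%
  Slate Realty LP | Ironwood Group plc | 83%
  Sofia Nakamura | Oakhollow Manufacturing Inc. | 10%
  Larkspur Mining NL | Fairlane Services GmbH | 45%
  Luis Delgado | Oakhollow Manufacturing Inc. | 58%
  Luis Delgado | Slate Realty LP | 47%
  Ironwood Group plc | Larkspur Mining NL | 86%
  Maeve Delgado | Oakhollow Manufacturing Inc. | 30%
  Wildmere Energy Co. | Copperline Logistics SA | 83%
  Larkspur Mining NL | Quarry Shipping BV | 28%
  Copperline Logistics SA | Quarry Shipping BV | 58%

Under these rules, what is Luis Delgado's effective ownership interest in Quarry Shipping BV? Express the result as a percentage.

19.560776%

By sibling attribution (R2), Luis Delgado is treated as also owning Maeve Delgado's interest in Oakhollow Manufacturing Inc, giving 58% + 30% = 88%.
Chain via Slate Realty LP → Ironwood Group plc → Larkspur Mining NL (R3): 47% × 83% × 86% × 28% = 9.393608% of Quarry Shipping BV.
Chain via Oakhollow Manufacturing Inc. → Wildmere Energy Co. → Copperline Logistics SA (R3): 88% × 24% × 83% × 58% = 10.167168% of Quarry Shipping BV.
Aggregating (R1): 9.393608% + 10.167168% = 19.560776%.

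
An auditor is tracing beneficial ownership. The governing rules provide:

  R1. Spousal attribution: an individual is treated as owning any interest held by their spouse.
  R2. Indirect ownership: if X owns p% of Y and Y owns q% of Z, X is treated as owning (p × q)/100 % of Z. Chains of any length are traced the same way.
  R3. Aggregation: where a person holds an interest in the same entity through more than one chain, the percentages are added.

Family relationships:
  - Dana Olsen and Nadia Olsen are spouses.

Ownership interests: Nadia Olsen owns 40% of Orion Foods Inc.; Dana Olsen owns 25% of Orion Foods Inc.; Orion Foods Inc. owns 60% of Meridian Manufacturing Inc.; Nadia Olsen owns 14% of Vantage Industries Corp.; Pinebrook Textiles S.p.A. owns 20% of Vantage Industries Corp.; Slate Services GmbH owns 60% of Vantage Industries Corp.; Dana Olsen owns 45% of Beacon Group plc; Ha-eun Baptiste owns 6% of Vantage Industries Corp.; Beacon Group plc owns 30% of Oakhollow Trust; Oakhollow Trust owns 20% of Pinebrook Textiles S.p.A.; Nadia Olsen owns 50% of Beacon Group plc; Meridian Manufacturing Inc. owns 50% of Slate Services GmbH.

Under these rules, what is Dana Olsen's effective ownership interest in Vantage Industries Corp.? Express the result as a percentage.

By spousal attribution (R1), Dana Olsen is treated as also owning Nadia Olsen's interest in Beacon Group plc, giving 45% + 50% = 95%.
By spousal attribution (R1), Dana Olsen is treated as also owning Nadia Olsen's interest in Orion Foods Inc, giving 25% + 40% = 65%.
By spousal attribution (R1), Dana Olsen is treated as owning Nadia Olsen's 14% interest in Vantage Industries Corp.
Chain via Beacon Group plc → Oakhollow Trust → Pinebrook Textiles S.p.A. (R2): 95% × 30% × 20% × 20% = 1.14% of Vantage Industries Corp.
Chain via Orion Foods Inc. → Meridian Manufacturing Inc. → Slate Services GmbH (R2): 65% × 60% × 50% × 60% = 11.7% of Vantage Industries Corp.
Direct interest in Vantage Industries Corp: 14%.
Aggregating (R3): 1.14% + 11.7% + 14% = 26.84%.

26.84%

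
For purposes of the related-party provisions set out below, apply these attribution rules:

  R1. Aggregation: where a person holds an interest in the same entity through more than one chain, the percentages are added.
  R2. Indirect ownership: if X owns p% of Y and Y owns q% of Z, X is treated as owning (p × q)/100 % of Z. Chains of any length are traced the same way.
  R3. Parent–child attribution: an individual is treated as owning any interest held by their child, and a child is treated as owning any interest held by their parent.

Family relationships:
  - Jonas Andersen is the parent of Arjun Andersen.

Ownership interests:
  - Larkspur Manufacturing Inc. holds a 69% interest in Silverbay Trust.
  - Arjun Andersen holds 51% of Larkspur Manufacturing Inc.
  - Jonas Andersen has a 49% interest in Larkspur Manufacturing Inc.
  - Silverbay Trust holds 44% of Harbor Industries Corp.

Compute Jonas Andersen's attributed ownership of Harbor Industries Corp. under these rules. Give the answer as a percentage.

30.36%

By parent–child attribution (R3), Jonas Andersen is treated as also owning Arjun Andersen's interest in Larkspur Manufacturing Inc, giving 49% + 51% = 100%.
Chain via Larkspur Manufacturing Inc. → Silverbay Trust (R2): 100% × 69% × 44% = 30.36% of Harbor Industries Corp.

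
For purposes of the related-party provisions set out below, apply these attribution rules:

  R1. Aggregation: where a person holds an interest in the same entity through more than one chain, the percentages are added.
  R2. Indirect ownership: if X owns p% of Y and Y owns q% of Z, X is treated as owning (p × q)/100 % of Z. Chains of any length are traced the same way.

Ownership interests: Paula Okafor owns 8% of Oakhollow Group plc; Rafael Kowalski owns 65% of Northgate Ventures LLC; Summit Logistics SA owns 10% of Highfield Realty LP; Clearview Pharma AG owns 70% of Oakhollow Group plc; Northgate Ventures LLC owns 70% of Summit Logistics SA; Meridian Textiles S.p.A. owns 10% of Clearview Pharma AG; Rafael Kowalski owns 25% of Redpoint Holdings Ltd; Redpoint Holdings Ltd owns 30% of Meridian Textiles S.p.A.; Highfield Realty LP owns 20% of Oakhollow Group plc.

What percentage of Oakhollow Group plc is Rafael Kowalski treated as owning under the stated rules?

Chain via Northgate Ventures LLC → Summit Logistics SA → Highfield Realty LP (R2): 65% × 70% × 10% × 20% = 0.91% of Oakhollow Group plc.
Chain via Redpoint Holdings Ltd → Meridian Textiles S.p.A. → Clearview Pharma AG (R2): 25% × 30% × 10% × 70% = 0.525% of Oakhollow Group plc.
Aggregating (R1): 0.91% + 0.525% = 1.435%.

1.435%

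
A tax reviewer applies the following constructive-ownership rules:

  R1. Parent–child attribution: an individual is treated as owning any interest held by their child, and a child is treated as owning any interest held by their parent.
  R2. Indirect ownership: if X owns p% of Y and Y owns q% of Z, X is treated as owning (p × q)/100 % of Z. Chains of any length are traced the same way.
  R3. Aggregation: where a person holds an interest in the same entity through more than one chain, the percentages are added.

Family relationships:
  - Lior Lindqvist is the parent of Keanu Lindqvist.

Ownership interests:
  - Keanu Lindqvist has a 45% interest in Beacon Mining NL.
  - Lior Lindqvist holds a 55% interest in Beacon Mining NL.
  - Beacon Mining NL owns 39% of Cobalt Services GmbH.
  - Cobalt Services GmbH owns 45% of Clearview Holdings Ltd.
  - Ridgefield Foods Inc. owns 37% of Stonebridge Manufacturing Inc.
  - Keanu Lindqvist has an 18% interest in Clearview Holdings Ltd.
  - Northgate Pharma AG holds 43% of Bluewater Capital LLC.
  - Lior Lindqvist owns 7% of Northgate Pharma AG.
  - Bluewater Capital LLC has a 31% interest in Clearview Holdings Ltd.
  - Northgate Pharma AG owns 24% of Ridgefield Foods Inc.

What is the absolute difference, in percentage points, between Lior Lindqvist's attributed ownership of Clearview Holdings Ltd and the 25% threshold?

11.4831

By parent–child attribution (R1), Lior Lindqvist is treated as also owning Keanu Lindqvist's interest in Beacon Mining NL, giving 55% + 45% = 100%.
By parent–child attribution (R1), Lior Lindqvist is treated as owning Keanu Lindqvist's 18% interest in Clearview Holdings Ltd.
Chain via Northgate Pharma AG → Bluewater Capital LLC (R2): 7% × 43% × 31% = 0.9331% of Clearview Holdings Ltd.
Chain via Beacon Mining NL → Cobalt Services GmbH (R2): 100% × 39% × 45% = 17.55% of Clearview Holdings Ltd.
Direct interest in Clearview Holdings Ltd: 18%.
Aggregating (R3): 0.9331% + 17.55% + 18% = 36.4831%.
36.4831% exceeds the 25% threshold by 11.4831 percentage points.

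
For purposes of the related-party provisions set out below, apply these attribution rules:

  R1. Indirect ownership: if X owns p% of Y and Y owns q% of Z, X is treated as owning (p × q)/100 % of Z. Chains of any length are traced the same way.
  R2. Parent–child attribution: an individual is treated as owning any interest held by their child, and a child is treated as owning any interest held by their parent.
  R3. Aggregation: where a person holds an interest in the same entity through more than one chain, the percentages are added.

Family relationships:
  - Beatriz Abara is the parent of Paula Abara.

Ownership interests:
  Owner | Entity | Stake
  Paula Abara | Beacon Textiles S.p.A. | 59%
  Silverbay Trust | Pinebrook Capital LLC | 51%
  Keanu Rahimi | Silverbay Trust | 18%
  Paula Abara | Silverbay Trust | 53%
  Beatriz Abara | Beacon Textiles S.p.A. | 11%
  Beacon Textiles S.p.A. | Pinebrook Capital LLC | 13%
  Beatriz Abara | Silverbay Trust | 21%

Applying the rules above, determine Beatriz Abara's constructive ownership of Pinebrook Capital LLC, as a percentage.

46.84%

By parent–child attribution (R2), Beatriz Abara is treated as also owning Paula Abara's interest in Silverbay Trust, giving 21% + 53% = 74%.
By parent–child attribution (R2), Beatriz Abara is treated as also owning Paula Abara's interest in Beacon Textiles S.p.A, giving 11% + 59% = 70%.
Chain via Silverbay Trust (R1): 74% × 51% = 37.74% of Pinebrook Capital LLC.
Chain via Beacon Textiles S.p.A. (R1): 70% × 13% = 9.1% of Pinebrook Capital LLC.
Aggregating (R3): 37.74% + 9.1% = 46.84%.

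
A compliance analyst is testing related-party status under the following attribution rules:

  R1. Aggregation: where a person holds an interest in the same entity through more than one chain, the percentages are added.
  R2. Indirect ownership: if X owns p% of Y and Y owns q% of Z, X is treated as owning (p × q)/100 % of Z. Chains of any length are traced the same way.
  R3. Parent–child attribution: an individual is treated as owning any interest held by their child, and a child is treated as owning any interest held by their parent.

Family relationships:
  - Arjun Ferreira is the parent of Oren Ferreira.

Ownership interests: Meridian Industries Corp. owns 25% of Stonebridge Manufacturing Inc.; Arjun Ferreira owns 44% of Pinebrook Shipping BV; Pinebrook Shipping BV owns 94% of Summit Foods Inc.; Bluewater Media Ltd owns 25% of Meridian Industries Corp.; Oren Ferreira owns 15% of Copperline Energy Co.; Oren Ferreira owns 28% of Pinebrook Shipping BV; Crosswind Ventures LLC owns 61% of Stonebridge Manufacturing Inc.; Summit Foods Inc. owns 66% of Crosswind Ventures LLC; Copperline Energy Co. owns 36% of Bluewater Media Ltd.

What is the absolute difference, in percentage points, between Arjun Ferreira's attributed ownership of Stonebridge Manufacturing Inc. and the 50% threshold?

By parent–child attribution (R3), Arjun Ferreira is treated as also owning Oren Ferreira's interest in Pinebrook Shipping BV, giving 44% + 28% = 72%.
By parent–child attribution (R3), Arjun Ferreira is treated as owning Oren Ferreira's 15% interest in Copperline Energy Co.
Chain via Pinebrook Shipping BV → Summit Foods Inc. → Crosswind Ventures LLC (R2): 72% × 94% × 66% × 61% = 27.247968% of Stonebridge Manufacturing Inc.
Chain via Copperline Energy Co. → Bluewater Media Ltd → Meridian Industries Corp. (R2): 15% × 36% × 25% × 25% = 0.3375% of Stonebridge Manufacturing Inc.
Aggregating (R1): 27.247968% + 0.3375% = 27.585468%.
27.585468% falls short of the 50% threshold by 22.414532 percentage points.

22.414532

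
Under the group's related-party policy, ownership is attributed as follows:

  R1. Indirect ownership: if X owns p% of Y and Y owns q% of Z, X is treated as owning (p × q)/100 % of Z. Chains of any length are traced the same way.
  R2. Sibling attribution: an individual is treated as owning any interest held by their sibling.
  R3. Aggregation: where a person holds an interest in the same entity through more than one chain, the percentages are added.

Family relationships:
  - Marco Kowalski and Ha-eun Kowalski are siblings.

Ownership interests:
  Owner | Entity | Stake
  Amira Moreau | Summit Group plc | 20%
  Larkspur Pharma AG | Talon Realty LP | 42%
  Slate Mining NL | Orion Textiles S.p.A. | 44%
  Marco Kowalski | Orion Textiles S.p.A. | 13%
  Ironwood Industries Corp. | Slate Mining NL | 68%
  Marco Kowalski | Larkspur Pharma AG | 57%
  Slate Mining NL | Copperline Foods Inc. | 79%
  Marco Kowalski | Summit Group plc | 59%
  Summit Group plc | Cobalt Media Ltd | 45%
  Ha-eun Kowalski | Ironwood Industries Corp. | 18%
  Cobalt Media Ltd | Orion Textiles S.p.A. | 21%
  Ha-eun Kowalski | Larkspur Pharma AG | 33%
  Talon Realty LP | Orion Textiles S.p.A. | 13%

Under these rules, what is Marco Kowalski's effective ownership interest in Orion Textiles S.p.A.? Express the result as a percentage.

28.8751%

By sibling attribution (R2), Marco Kowalski is treated as also owning Ha-eun Kowalski's interest in Larkspur Pharma AG, giving 57% + 33% = 90%.
By sibling attribution (R2), Marco Kowalski is treated as owning Ha-eun Kowalski's 18% interest in Ironwood Industries Corp.
Chain via Larkspur Pharma AG → Talon Realty LP (R1): 90% × 42% × 13% = 4.914% of Orion Textiles S.p.A.
Chain via Summit Group plc → Cobalt Media Ltd (R1): 59% × 45% × 21% = 5.5755% of Orion Textiles S.p.A.
Direct interest in Orion Textiles S.p.A: 13%.
Chain via Ironwood Industries Corp. → Slate Mining NL (R1): 18% × 68% × 44% = 5.3856% of Orion Textiles S.p.A.
Aggregating (R3): 4.914% + 5.5755% + 13% + 5.3856% = 28.8751%.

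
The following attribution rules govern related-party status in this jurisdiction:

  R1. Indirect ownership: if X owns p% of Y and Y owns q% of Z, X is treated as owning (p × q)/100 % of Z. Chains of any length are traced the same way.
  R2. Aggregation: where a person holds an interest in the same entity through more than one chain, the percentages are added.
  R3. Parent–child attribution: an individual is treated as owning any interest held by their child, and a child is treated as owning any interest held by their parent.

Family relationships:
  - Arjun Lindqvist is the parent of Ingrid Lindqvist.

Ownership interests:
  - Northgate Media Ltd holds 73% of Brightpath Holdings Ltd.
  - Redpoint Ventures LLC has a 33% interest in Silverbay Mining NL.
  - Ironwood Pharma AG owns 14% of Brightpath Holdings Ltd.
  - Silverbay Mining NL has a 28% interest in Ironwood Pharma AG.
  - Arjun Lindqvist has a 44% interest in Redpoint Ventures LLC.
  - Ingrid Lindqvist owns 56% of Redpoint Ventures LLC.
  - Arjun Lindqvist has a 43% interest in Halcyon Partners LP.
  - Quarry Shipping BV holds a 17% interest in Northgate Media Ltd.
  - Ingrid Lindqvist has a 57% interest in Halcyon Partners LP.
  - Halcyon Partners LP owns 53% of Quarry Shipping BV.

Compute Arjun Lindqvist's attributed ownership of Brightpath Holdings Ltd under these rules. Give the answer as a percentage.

By parent–child attribution (R3), Arjun Lindqvist is treated as also owning Ingrid Lindqvist's interest in Redpoint Ventures LLC, giving 44% + 56% = 100%.
By parent–child attribution (R3), Arjun Lindqvist is treated as also owning Ingrid Lindqvist's interest in Halcyon Partners LP, giving 43% + 57% = 100%.
Chain via Redpoint Ventures LLC → Silverbay Mining NL → Ironwood Pharma AG (R1): 100% × 33% × 28% × 14% = 1.2936% of Brightpath Holdings Ltd.
Chain via Halcyon Partners LP → Quarry Shipping BV → Northgate Media Ltd (R1): 100% × 53% × 17% × 73% = 6.5773% of Brightpath Holdings Ltd.
Aggregating (R2): 1.2936% + 6.5773% = 7.8709%.

7.8709%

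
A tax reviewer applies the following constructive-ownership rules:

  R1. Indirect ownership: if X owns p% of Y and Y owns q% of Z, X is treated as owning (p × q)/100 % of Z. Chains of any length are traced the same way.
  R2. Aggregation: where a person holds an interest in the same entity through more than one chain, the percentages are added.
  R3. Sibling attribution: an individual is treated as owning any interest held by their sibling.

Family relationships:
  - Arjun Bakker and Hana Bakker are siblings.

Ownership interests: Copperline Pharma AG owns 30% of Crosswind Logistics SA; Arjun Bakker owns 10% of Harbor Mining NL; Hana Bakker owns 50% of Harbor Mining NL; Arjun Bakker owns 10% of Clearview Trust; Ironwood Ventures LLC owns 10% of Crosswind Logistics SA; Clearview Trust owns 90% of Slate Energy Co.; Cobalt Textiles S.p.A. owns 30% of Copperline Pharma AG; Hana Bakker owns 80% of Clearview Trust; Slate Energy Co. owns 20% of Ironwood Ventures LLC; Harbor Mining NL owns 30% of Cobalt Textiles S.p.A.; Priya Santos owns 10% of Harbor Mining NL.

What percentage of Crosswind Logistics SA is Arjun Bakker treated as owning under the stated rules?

3.24%

By sibling attribution (R3), Arjun Bakker is treated as also owning Hana Bakker's interest in Harbor Mining NL, giving 10% + 50% = 60%.
By sibling attribution (R3), Arjun Bakker is treated as also owning Hana Bakker's interest in Clearview Trust, giving 10% + 80% = 90%.
Chain via Harbor Mining NL → Cobalt Textiles S.p.A. → Copperline Pharma AG (R1): 60% × 30% × 30% × 30% = 1.62% of Crosswind Logistics SA.
Chain via Clearview Trust → Slate Energy Co. → Ironwood Ventures LLC (R1): 90% × 90% × 20% × 10% = 1.62% of Crosswind Logistics SA.
Aggregating (R2): 1.62% + 1.62% = 3.24%.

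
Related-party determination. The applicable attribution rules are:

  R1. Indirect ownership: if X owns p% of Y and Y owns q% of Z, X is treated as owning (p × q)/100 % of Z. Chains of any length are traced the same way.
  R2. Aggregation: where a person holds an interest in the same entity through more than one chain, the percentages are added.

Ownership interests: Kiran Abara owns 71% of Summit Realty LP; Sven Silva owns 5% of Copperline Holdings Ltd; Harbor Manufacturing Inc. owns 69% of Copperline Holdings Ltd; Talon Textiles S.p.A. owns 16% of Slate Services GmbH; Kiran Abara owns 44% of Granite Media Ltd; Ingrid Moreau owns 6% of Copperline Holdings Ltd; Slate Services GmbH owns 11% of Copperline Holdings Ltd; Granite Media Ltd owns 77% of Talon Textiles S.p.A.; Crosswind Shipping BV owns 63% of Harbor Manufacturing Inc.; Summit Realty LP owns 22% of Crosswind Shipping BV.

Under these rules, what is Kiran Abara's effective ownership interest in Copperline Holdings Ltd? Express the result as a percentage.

Chain via Summit Realty LP → Crosswind Shipping BV → Harbor Manufacturing Inc. (R1): 71% × 22% × 63% × 69% = 6.790014% of Copperline Holdings Ltd.
Chain via Granite Media Ltd → Talon Textiles S.p.A. → Slate Services GmbH (R1): 44% × 77% × 16% × 11% = 0.596288% of Copperline Holdings Ltd.
Aggregating (R2): 6.790014% + 0.596288% = 7.386302%.

7.386302%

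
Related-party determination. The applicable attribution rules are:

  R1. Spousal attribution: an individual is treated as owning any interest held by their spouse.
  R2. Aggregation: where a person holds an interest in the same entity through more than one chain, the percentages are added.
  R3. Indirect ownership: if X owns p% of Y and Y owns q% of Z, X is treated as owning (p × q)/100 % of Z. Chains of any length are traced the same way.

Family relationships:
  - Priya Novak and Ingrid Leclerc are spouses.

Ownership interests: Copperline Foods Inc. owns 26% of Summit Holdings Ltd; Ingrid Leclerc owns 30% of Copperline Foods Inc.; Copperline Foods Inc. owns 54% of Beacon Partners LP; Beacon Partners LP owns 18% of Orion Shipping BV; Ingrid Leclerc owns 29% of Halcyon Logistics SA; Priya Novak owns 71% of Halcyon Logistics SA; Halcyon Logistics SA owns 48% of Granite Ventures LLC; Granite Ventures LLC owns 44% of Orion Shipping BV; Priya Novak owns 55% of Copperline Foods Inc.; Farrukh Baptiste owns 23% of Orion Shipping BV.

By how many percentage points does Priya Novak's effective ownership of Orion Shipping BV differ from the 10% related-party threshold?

By spousal attribution (R1), Priya Novak is treated as also owning Ingrid Leclerc's interest in Copperline Foods Inc, giving 55% + 30% = 85%.
By spousal attribution (R1), Priya Novak is treated as also owning Ingrid Leclerc's interest in Halcyon Logistics SA, giving 71% + 29% = 100%.
Chain via Copperline Foods Inc. → Beacon Partners LP (R3): 85% × 54% × 18% = 8.262% of Orion Shipping BV.
Chain via Halcyon Logistics SA → Granite Ventures LLC (R3): 100% × 48% × 44% = 21.12% of Orion Shipping BV.
Aggregating (R2): 8.262% + 21.12% = 29.382%.
29.382% exceeds the 10% threshold by 19.382 percentage points.

19.382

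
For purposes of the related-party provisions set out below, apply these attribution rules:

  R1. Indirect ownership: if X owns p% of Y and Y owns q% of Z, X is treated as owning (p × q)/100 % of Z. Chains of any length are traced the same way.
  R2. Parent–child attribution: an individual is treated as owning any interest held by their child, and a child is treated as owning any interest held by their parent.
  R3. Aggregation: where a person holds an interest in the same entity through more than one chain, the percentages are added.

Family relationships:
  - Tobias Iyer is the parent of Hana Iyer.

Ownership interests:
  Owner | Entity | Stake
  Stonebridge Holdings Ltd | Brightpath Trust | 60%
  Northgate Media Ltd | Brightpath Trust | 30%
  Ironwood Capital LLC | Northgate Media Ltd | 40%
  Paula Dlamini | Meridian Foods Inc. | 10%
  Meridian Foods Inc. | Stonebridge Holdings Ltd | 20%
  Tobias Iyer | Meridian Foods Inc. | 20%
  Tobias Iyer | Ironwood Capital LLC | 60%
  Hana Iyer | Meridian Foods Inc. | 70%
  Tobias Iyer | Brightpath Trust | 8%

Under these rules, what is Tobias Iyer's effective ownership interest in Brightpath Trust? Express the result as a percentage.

26%

By parent–child attribution (R2), Tobias Iyer is treated as also owning Hana Iyer's interest in Meridian Foods Inc, giving 20% + 70% = 90%.
Chain via Meridian Foods Inc. → Stonebridge Holdings Ltd (R1): 90% × 20% × 60% = 10.8% of Brightpath Trust.
Chain via Ironwood Capital LLC → Northgate Media Ltd (R1): 60% × 40% × 30% = 7.2% of Brightpath Trust.
Direct interest in Brightpath Trust: 8%.
Aggregating (R3): 10.8% + 7.2% + 8% = 26%.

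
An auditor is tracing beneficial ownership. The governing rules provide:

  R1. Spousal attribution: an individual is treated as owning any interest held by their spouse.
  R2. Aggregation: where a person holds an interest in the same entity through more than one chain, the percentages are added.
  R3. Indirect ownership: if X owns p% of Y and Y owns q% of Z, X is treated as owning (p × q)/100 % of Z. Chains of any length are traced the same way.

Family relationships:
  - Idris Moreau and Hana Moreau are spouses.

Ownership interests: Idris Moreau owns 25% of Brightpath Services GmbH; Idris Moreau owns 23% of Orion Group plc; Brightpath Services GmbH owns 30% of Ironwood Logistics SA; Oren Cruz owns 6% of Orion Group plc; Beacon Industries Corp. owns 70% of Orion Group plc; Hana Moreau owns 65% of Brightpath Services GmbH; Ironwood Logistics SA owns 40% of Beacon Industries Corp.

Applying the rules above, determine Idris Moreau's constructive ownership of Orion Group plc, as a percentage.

By spousal attribution (R1), Idris Moreau is treated as also owning Hana Moreau's interest in Brightpath Services GmbH, giving 25% + 65% = 90%.
Chain via Brightpath Services GmbH → Ironwood Logistics SA → Beacon Industries Corp. (R3): 90% × 30% × 40% × 70% = 7.56% of Orion Group plc.
Direct interest in Orion Group plc: 23%.
Aggregating (R2): 7.56% + 23% = 30.56%.

30.56%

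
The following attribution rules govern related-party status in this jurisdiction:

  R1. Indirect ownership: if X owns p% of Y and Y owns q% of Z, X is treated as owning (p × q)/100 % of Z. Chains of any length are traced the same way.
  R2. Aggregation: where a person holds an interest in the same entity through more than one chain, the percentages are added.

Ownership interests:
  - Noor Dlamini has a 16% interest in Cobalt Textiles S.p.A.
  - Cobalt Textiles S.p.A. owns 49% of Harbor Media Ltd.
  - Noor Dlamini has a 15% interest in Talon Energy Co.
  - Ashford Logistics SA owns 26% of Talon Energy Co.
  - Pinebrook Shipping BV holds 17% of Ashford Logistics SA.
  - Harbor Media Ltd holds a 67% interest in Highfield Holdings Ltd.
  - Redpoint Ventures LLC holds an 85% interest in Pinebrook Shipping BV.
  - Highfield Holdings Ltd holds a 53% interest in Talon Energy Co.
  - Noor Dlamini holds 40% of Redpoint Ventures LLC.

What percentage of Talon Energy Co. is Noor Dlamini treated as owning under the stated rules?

Chain via Redpoint Ventures LLC → Pinebrook Shipping BV → Ashford Logistics SA (R1): 40% × 85% × 17% × 26% = 1.5028% of Talon Energy Co.
Chain via Cobalt Textiles S.p.A. → Harbor Media Ltd → Highfield Holdings Ltd (R1): 16% × 49% × 67% × 53% = 2.783984% of Talon Energy Co.
Direct interest in Talon Energy Co: 15%.
Aggregating (R2): 1.5028% + 2.783984% + 15% = 19.286784%.

19.286784%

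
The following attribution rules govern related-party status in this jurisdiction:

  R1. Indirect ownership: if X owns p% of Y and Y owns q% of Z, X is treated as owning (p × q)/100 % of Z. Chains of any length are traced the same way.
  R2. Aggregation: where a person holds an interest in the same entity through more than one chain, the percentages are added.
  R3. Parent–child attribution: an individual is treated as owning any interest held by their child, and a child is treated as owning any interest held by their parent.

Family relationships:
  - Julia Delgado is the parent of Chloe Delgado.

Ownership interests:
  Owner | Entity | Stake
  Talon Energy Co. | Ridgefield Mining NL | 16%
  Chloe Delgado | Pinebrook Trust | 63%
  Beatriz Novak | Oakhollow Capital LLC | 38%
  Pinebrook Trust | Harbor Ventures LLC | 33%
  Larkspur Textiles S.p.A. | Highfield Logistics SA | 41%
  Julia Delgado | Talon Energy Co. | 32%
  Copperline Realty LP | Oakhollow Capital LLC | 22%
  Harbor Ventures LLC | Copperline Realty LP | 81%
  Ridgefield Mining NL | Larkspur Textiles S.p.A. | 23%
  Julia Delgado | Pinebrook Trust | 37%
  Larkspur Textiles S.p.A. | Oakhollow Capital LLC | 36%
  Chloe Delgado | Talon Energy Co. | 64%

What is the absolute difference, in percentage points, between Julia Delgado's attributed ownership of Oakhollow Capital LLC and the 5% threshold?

2.152408

By parent–child attribution (R3), Julia Delgado is treated as also owning Chloe Delgado's interest in Pinebrook Trust, giving 37% + 63% = 100%.
By parent–child attribution (R3), Julia Delgado is treated as also owning Chloe Delgado's interest in Talon Energy Co, giving 32% + 64% = 96%.
Chain via Pinebrook Trust → Harbor Ventures LLC → Copperline Realty LP (R1): 100% × 33% × 81% × 22% = 5.8806% of Oakhollow Capital LLC.
Chain via Talon Energy Co. → Ridgefield Mining NL → Larkspur Textiles S.p.A. (R1): 96% × 16% × 23% × 36% = 1.271808% of Oakhollow Capital LLC.
Aggregating (R2): 5.8806% + 1.271808% = 7.152408%.
7.152408% exceeds the 5% threshold by 2.152408 percentage points.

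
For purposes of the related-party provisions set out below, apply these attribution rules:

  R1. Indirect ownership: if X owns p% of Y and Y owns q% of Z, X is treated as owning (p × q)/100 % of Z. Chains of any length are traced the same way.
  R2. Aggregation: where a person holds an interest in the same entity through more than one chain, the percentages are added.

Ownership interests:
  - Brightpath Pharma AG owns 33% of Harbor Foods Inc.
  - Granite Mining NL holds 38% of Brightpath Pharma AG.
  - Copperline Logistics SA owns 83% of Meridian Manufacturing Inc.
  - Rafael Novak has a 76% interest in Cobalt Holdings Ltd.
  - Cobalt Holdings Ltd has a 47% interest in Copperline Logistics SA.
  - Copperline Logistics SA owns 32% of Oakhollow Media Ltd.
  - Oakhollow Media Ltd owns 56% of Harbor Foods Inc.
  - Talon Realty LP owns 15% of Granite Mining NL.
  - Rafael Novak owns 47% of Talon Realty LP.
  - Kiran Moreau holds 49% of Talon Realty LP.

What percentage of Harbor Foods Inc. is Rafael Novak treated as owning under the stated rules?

Chain via Cobalt Holdings Ltd → Copperline Logistics SA → Oakhollow Media Ltd (R1): 76% × 47% × 32% × 56% = 6.401024% of Harbor Foods Inc.
Chain via Talon Realty LP → Granite Mining NL → Brightpath Pharma AG (R1): 47% × 15% × 38% × 33% = 0.88407% of Harbor Foods Inc.
Aggregating (R2): 6.401024% + 0.88407% = 7.285094%.

7.285094%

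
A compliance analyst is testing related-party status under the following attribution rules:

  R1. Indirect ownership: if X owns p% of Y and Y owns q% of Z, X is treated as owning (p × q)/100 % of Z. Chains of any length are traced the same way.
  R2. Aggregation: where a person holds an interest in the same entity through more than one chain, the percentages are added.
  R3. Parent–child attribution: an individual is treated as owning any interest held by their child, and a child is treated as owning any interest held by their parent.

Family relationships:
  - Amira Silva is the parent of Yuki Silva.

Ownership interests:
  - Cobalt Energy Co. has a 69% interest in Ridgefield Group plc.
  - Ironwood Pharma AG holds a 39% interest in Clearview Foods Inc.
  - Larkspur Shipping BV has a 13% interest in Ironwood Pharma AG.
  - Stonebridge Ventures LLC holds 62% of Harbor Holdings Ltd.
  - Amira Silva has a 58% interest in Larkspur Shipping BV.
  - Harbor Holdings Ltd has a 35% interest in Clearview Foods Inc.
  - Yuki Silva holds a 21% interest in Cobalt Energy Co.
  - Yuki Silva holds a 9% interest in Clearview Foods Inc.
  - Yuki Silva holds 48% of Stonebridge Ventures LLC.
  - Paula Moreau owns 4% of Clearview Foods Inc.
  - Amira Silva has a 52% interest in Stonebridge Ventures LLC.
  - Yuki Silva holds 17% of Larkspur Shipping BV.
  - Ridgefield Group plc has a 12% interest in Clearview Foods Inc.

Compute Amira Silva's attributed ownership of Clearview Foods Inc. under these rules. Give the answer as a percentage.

36.2413%

By parent–child attribution (R3), Amira Silva is treated as also owning Yuki Silva's interest in Larkspur Shipping BV, giving 58% + 17% = 75%.
By parent–child attribution (R3), Amira Silva is treated as also owning Yuki Silva's interest in Stonebridge Ventures LLC, giving 52% + 48% = 100%.
By parent–child attribution (R3), Amira Silva is treated as owning Yuki Silva's 21% interest in Cobalt Energy Co.
By parent–child attribution (R3), Amira Silva is treated as owning Yuki Silva's 9% interest in Clearview Foods Inc.
Chain via Larkspur Shipping BV → Ironwood Pharma AG (R1): 75% × 13% × 39% = 3.8025% of Clearview Foods Inc.
Chain via Stonebridge Ventures LLC → Harbor Holdings Ltd (R1): 100% × 62% × 35% = 21.7% of Clearview Foods Inc.
Chain via Cobalt Energy Co. → Ridgefield Group plc (R1): 21% × 69% × 12% = 1.7388% of Clearview Foods Inc.
Direct interest in Clearview Foods Inc: 9%.
Aggregating (R2): 3.8025% + 21.7% + 1.7388% + 9% = 36.2413%.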